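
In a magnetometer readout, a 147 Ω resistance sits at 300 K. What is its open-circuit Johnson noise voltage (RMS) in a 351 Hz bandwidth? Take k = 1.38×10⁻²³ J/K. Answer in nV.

V_n = √(4kTRB)
4kTRB = 4 × 1.38×10⁻²³ × 300 × 1.47×10² × 3.51×10² = 8.54×10⁻¹⁶ V²
V_n = √(8.54×10⁻¹⁶) = 2.92×10⁻⁸ V = 29.2 nV

29.2 nV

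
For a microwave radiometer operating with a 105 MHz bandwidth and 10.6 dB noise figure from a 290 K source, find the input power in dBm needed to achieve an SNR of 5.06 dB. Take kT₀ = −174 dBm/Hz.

Sensitivity = −174 + 10 log₁₀(B) + NF + SNR_min
= −174 + 80.21 + 10.6 + 5.06
= −78.13 dBm → −78.1 dBm

−78.1 dBm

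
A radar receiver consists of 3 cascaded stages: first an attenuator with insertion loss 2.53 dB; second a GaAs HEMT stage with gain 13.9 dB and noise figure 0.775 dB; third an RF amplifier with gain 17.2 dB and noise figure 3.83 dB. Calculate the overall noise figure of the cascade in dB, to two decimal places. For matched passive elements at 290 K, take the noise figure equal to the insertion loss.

3.51 dB

Convert to linear (a loss of L dB is a gain of −L dB): F_i = 10^(NF_i/10), G_i = 10^(G_i,dB/10)
  Stage 1: F_1 = 10^(2.53/10) = 1.791, G_1 = 10^(−2.53/10) = 0.5585
  Stage 2: F_2 = 10^(0.775/10) = 1.195, G_2 = 10^(13.9/10) = 24.55
  Stage 3: F_3 = 10^(3.83/10) = 2.415, G_3 = 10^(17.2/10) = 52.48
Friis cascade:
  F = 1.791 + (1.195 − 1)/0.5585 + (2.415 − 1)/13.71 = 2.244
NF = 10 log₁₀(2.244) = 3.51 dB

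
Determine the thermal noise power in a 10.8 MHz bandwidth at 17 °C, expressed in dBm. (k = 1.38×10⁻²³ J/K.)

−103.6 dBm

T = 17 °C + 273.15 = 290.15 K
P_n = kTB = 1.38×10⁻²³ × 290.15 × 1.08×10⁷ = 4.32×10⁻¹⁴ W
In dBm: 10 log₁₀(4.32×10⁻¹⁴ / 10⁻³) = −103.6 dBm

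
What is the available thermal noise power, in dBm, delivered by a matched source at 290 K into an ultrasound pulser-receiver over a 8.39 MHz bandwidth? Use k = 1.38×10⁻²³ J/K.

P_n = kTB = 1.38×10⁻²³ × 290 × 8.39×10⁶ = 3.36×10⁻¹⁴ W
In dBm: 10 log₁₀(3.36×10⁻¹⁴ / 10⁻³) = −104.7 dBm

−104.7 dBm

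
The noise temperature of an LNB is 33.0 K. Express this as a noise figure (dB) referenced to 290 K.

0.468 dB

F = 1 + T_e/T₀ = 1 + 33.0/290 = 1.11379
NF = 10 log₁₀(1.11379) = 0.468 dB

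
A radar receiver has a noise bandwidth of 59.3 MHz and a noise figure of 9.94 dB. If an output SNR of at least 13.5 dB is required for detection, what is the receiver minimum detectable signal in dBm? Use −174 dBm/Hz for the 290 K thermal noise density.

Sensitivity = −174 + 10 log₁₀(B) + NF + SNR_min
= −174 + 77.73 + 9.94 + 13.5
= −72.83 dBm → −72.8 dBm

−72.8 dBm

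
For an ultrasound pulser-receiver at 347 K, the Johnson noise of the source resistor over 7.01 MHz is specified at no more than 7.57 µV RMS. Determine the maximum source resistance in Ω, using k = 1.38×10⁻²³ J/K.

427 Ω

Johnson–Nyquist: V_n = √(4kTRB) ⇒ R = V_n² / (4kTB)
4kTB = 4 × 1.38×10⁻²³ × 347 × 7.01×10⁶ = 1.34×10⁻¹³
R = (7.57×10⁻⁶)² / 1.34×10⁻¹³ = 4.27×10² Ω = 427 Ω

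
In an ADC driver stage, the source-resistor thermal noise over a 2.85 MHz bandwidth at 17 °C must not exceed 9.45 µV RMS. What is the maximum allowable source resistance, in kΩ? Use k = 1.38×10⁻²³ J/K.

T = 17 °C + 273.15 = 290.15 K
Johnson–Nyquist: V_n = √(4kTRB) ⇒ R = V_n² / (4kTB)
4kTB = 4 × 1.38×10⁻²³ × 290.15 × 2.85×10⁶ = 4.56×10⁻¹⁴
R = (9.45×10⁻⁶)² / 4.56×10⁻¹⁴ = 1.96×10³ Ω = 1.96 kΩ

1.96 kΩ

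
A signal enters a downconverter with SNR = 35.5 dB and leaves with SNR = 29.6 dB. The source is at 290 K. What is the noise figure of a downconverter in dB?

NF (dB) = SNR_in(dB) − SNR_out(dB) when the source is at T₀
NF = 35.5 − 29.6 = 5.9 dB

5.9 dB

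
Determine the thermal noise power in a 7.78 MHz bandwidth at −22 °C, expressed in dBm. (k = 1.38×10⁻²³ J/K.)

T = −22 °C + 273.15 = 251.15 K
P_n = kTB = 1.38×10⁻²³ × 251.15 × 7.78×10⁶ = 2.70×10⁻¹⁴ W
In dBm: 10 log₁₀(2.70×10⁻¹⁴ / 10⁻³) = −105.7 dBm

−105.7 dBm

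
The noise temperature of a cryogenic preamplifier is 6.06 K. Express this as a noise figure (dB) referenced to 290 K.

0.090 dB

F = 1 + T_e/T₀ = 1 + 6.06/290 = 1.0209
NF = 10 log₁₀(1.0209) = 0.090 dB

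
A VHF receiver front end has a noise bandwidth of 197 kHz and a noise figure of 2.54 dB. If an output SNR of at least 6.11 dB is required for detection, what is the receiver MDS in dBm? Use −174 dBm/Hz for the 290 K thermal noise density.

−112.4 dBm

Sensitivity = −174 + 10 log₁₀(B) + NF + SNR_min
= −174 + 52.94 + 2.54 + 6.11
= −112.41 dBm → −112.4 dBm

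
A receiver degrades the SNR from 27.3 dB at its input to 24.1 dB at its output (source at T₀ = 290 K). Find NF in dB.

3.2 dB

NF (dB) = SNR_in(dB) − SNR_out(dB) when the source is at T₀
NF = 27.3 − 24.1 = 3.2 dB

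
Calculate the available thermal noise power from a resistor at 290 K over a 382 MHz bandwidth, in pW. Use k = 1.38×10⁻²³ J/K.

P_n = kTB = 1.38×10⁻²³ × 290 × 3.82×10⁸ = 1.53×10⁻¹² W = 1.53 pW

1.53 pW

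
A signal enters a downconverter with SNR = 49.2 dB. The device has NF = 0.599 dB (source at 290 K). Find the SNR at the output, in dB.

By definition F = SNR_in/SNR_out, so in dB: SNR_out = SNR_in − NF
SNR_out = 49.2 − 0.599 = 48.601 dB

48.601 dB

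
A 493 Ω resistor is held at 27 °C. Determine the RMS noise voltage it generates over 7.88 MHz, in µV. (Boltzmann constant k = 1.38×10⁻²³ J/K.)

8.02 µV

T = 27 °C + 273.15 = 300.15 K
V_n = √(4kTRB)
4kTRB = 4 × 1.38×10⁻²³ × 300.15 × 4.93×10² × 7.88×10⁶ = 6.44×10⁻¹¹ V²
V_n = √(6.44×10⁻¹¹) = 8.02×10⁻⁶ V = 8.02 µV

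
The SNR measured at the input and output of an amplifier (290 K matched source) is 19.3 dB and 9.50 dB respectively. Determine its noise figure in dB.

NF (dB) = SNR_in(dB) − SNR_out(dB) when the source is at T₀
NF = 19.3 − 9.50 = 9.80 dB

9.80 dB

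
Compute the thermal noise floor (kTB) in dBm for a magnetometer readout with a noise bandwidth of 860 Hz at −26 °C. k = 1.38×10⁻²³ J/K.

−145.3 dBm

T = −26 °C + 273.15 = 247.15 K
P_n = kTB = 1.38×10⁻²³ × 247.15 × 8.60×10² = 2.93×10⁻¹⁸ W
In dBm: 10 log₁₀(2.93×10⁻¹⁸ / 10⁻³) = −145.3 dBm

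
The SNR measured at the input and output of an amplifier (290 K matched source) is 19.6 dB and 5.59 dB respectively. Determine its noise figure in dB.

NF (dB) = SNR_in(dB) − SNR_out(dB) when the source is at T₀
NF = 19.6 − 5.59 = 14.01 dB

14.01 dB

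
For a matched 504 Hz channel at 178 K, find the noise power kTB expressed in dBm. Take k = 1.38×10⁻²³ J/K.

P_n = kTB = 1.38×10⁻²³ × 178 × 5.04×10² = 1.24×10⁻¹⁸ W
In dBm: 10 log₁₀(1.24×10⁻¹⁸ / 10⁻³) = −149.1 dBm

−149.1 dBm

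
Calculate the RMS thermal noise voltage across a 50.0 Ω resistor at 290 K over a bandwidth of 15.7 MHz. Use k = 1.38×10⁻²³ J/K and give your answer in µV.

V_n = √(4kTRB)
4kTRB = 4 × 1.38×10⁻²³ × 290 × 5.00×10¹ × 1.57×10⁷ = 1.26×10⁻¹¹ V²
V_n = √(1.26×10⁻¹¹) = 3.54×10⁻⁶ V = 3.54 µV

3.54 µV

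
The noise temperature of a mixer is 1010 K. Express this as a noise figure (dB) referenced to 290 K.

F = 1 + T_e/T₀ = 1 + 1010/290 = 4.48276
NF = 10 log₁₀(4.48276) = 6.52 dB

6.52 dB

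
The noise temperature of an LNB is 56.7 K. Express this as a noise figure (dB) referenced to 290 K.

F = 1 + T_e/T₀ = 1 + 56.7/290 = 1.19552
NF = 10 log₁₀(1.19552) = 0.776 dB

0.776 dB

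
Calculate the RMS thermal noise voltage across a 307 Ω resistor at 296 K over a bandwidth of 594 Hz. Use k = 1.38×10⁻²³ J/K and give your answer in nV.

V_n = √(4kTRB)
4kTRB = 4 × 1.38×10⁻²³ × 296 × 3.07×10² × 5.94×10² = 2.98×10⁻¹⁵ V²
V_n = √(2.98×10⁻¹⁵) = 5.46×10⁻⁸ V = 54.6 nV

54.6 nV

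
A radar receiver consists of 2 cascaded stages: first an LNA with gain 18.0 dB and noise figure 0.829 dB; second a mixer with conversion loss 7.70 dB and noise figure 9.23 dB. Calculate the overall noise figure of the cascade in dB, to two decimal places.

1.23 dB

Convert to linear (a loss of L dB is a gain of −L dB): F_i = 10^(NF_i/10), G_i = 10^(G_i,dB/10)
  Stage 1: F_1 = 10^(0.829/10) = 1.210, G_1 = 10^(18.0/10) = 63.10
  Stage 2: F_2 = 10^(9.23/10) = 8.375, G_2 = 10^(−7.70/10) = 0.1698
Friis cascade:
  F = 1.210 + (8.375 − 1)/63.10 = 1.327
NF = 10 log₁₀(1.327) = 1.23 dB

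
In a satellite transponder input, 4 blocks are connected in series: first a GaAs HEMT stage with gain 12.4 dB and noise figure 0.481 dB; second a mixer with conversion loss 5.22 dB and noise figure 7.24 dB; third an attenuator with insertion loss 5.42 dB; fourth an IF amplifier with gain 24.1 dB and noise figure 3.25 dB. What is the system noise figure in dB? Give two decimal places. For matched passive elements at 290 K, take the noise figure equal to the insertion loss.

Convert to linear (a loss of L dB is a gain of −L dB): F_i = 10^(NF_i/10), G_i = 10^(G_i,dB/10)
  Stage 1: F_1 = 10^(0.481/10) = 1.117, G_1 = 10^(12.4/10) = 17.38
  Stage 2: F_2 = 10^(7.24/10) = 5.297, G_2 = 10^(−5.22/10) = 0.3006
  Stage 3: F_3 = 10^(5.42/10) = 3.483, G_3 = 10^(−5.42/10) = 0.2871
  Stage 4: F_4 = 10^(3.25/10) = 2.113, G_4 = 10^(24.1/10) = 257.0
Friis cascade:
  F = 1.117 + (5.297 − 1)/17.38 + (3.483 − 1)/5.224 + (2.113 − 1)/1.500 = 2.582
NF = 10 log₁₀(2.582) = 4.12 dB

4.12 dB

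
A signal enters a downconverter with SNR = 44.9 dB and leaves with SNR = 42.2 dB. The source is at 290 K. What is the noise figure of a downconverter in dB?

NF (dB) = SNR_in(dB) − SNR_out(dB) when the source is at T₀
NF = 44.9 − 42.2 = 2.7 dB

2.7 dB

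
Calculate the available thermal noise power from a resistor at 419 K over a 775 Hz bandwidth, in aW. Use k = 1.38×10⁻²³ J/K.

4.48 aW

P_n = kTB = 1.38×10⁻²³ × 419 × 7.75×10² = 4.48×10⁻¹⁸ W = 4.48 aW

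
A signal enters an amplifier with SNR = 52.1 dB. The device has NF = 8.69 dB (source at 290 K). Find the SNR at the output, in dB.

43.41 dB

By definition F = SNR_in/SNR_out, so in dB: SNR_out = SNR_in − NF
SNR_out = 52.1 − 8.69 = 43.41 dB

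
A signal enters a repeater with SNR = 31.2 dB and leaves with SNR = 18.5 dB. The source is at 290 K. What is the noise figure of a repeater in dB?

12.7 dB

NF (dB) = SNR_in(dB) − SNR_out(dB) when the source is at T₀
NF = 31.2 − 18.5 = 12.7 dB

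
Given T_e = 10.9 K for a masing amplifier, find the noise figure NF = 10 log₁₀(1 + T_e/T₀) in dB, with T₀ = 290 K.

0.160 dB

F = 1 + T_e/T₀ = 1 + 10.9/290 = 1.03759
NF = 10 log₁₀(1.03759) = 0.160 dB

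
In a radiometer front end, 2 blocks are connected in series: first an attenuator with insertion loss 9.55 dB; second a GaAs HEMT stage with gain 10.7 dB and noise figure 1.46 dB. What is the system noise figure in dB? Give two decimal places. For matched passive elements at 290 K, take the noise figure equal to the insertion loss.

11.01 dB

Convert to linear (a loss of L dB is a gain of −L dB): F_i = 10^(NF_i/10), G_i = 10^(G_i,dB/10)
  Stage 1: F_1 = 10^(9.55/10) = 9.016, G_1 = 10^(−9.55/10) = 0.1109
  Stage 2: F_2 = 10^(1.46/10) = 1.400, G_2 = 10^(10.7/10) = 11.75
Friis cascade:
  F = 9.016 + (1.400 − 1)/0.1109 = 12.62
NF = 10 log₁₀(12.62) = 11.01 dB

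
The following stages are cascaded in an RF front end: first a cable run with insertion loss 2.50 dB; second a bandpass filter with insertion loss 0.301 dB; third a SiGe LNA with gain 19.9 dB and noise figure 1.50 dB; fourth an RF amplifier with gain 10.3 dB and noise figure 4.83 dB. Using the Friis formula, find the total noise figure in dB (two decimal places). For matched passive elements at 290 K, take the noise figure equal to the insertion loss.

4.36 dB

Convert to linear (a loss of L dB is a gain of −L dB): F_i = 10^(NF_i/10), G_i = 10^(G_i,dB/10)
  Stage 1: F_1 = 10^(2.50/10) = 1.778, G_1 = 10^(−2.50/10) = 0.5623
  Stage 2: F_2 = 10^(0.301/10) = 1.072, G_2 = 10^(−0.301/10) = 0.9330
  Stage 3: F_3 = 10^(1.50/10) = 1.413, G_3 = 10^(19.9/10) = 97.72
  Stage 4: F_4 = 10^(4.83/10) = 3.041, G_4 = 10^(10.3/10) = 10.72
Friis cascade:
  F = 1.778 + (1.072 − 1)/0.5623 + (1.413 − 1)/0.5247 + (3.041 − 1)/51.27 = 2.732
NF = 10 log₁₀(2.732) = 4.36 dB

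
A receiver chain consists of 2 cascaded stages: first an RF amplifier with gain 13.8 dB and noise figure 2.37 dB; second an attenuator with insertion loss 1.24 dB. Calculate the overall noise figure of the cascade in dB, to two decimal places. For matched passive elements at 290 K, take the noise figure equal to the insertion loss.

Convert to linear (a loss of L dB is a gain of −L dB): F_i = 10^(NF_i/10), G_i = 10^(G_i,dB/10)
  Stage 1: F_1 = 10^(2.37/10) = 1.726, G_1 = 10^(13.8/10) = 23.99
  Stage 2: F_2 = 10^(1.24/10) = 1.330, G_2 = 10^(−1.24/10) = 0.7516
Friis cascade:
  F = 1.726 + (1.330 − 1)/23.99 = 1.740
NF = 10 log₁₀(1.740) = 2.40 dB

2.40 dB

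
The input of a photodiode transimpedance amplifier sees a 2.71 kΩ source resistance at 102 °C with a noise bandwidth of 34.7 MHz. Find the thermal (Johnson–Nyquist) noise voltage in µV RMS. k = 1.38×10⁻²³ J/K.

44.1 µV

T = 102 °C + 273.15 = 375.15 K
V_n = √(4kTRB)
4kTRB = 4 × 1.38×10⁻²³ × 375.15 × 2.71×10³ × 3.47×10⁷ = 1.95×10⁻⁹ V²
V_n = √(1.95×10⁻⁹) = 4.41×10⁻⁵ V = 44.1 µV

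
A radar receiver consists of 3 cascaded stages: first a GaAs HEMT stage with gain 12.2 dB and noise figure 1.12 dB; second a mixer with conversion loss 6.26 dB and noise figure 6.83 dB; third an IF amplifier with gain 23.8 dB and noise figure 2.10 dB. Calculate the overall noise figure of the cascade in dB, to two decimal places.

2.26 dB

Convert to linear (a loss of L dB is a gain of −L dB): F_i = 10^(NF_i/10), G_i = 10^(G_i,dB/10)
  Stage 1: F_1 = 10^(1.12/10) = 1.294, G_1 = 10^(12.2/10) = 16.60
  Stage 2: F_2 = 10^(6.83/10) = 4.819, G_2 = 10^(−6.26/10) = 0.2366
  Stage 3: F_3 = 10^(2.10/10) = 1.622, G_3 = 10^(23.8/10) = 239.9
Friis cascade:
  F = 1.294 + (4.819 − 1)/16.60 + (1.622 − 1)/3.926 = 1.683
NF = 10 log₁₀(1.683) = 2.26 dB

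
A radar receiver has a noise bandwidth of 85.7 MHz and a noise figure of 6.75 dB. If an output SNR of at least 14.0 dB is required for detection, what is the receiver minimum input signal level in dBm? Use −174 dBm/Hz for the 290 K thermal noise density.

−73.9 dBm

Sensitivity = −174 + 10 log₁₀(B) + NF + SNR_min
= −174 + 79.33 + 6.75 + 14.0
= −73.92 dBm → −73.9 dBm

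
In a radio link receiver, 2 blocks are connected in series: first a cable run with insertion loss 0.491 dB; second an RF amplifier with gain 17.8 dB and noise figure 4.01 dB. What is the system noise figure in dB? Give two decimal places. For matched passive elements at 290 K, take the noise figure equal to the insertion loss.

4.50 dB

Convert to linear (a loss of L dB is a gain of −L dB): F_i = 10^(NF_i/10), G_i = 10^(G_i,dB/10)
  Stage 1: F_1 = 10^(0.491/10) = 1.120, G_1 = 10^(−0.491/10) = 0.8931
  Stage 2: F_2 = 10^(4.01/10) = 2.518, G_2 = 10^(17.8/10) = 60.26
Friis cascade:
  F = 1.120 + (2.518 − 1)/0.8931 = 2.819
NF = 10 log₁₀(2.819) = 4.50 dB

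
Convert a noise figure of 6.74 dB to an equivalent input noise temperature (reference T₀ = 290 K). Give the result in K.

1079 K

F = 10^(6.74/10) = 4.72063
T_e = (F − 1)·T₀ = (4.72063 − 1) × 290 = 1079 K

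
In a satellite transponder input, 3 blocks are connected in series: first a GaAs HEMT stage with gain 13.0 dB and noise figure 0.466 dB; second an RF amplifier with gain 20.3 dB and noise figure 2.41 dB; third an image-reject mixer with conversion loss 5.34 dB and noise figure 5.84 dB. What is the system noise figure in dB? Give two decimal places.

Convert to linear (a loss of L dB is a gain of −L dB): F_i = 10^(NF_i/10), G_i = 10^(G_i,dB/10)
  Stage 1: F_1 = 10^(0.466/10) = 1.113, G_1 = 10^(13.0/10) = 19.95
  Stage 2: F_2 = 10^(2.41/10) = 1.742, G_2 = 10^(20.3/10) = 107.2
  Stage 3: F_3 = 10^(5.84/10) = 3.837, G_3 = 10^(−5.34/10) = 0.2924
Friis cascade:
  F = 1.113 + (1.742 − 1)/19.95 + (3.837 − 1)/2138 = 1.152
NF = 10 log₁₀(1.152) = 0.61 dB

0.61 dB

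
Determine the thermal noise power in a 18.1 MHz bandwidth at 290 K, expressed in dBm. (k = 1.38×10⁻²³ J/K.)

−101.4 dBm

P_n = kTB = 1.38×10⁻²³ × 290 × 1.81×10⁷ = 7.24×10⁻¹⁴ W
In dBm: 10 log₁₀(7.24×10⁻¹⁴ / 10⁻³) = −101.4 dBm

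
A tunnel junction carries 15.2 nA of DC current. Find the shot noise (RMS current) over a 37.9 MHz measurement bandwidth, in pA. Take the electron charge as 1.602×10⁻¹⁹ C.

I_n = √(2qI·B)
2qI·B = 2 × 1.602×10⁻¹⁹ × 1.52×10⁻⁸ × 3.79×10⁷ = 1.85×10⁻¹⁹ A²
I_n = √(1.85×10⁻¹⁹) = 4.30×10⁻¹⁰ A = 430 pA

430 pA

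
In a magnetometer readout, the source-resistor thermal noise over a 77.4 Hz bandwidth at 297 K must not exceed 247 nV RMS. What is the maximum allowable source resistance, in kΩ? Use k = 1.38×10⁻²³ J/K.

48.1 kΩ

Johnson–Nyquist: V_n = √(4kTRB) ⇒ R = V_n² / (4kTB)
4kTB = 4 × 1.38×10⁻²³ × 297 × 7.74×10¹ = 1.27×10⁻¹⁸
R = (2.47×10⁻⁷)² / 1.27×10⁻¹⁸ = 4.81×10⁴ Ω = 48.1 kΩ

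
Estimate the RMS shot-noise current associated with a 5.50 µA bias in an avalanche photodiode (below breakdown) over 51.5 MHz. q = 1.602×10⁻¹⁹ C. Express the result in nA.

9.53 nA

I_n = √(2qI·B)
2qI·B = 2 × 1.602×10⁻¹⁹ × 5.50×10⁻⁶ × 5.15×10⁷ = 9.08×10⁻¹⁷ A²
I_n = √(9.08×10⁻¹⁷) = 9.53×10⁻⁹ A = 9.53 nA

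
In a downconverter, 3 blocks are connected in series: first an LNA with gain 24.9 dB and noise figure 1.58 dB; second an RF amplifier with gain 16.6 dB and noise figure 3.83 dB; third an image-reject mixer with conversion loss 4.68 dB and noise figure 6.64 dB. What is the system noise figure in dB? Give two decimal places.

Convert to linear (a loss of L dB is a gain of −L dB): F_i = 10^(NF_i/10), G_i = 10^(G_i,dB/10)
  Stage 1: F_1 = 10^(1.58/10) = 1.439, G_1 = 10^(24.9/10) = 309.0
  Stage 2: F_2 = 10^(3.83/10) = 2.415, G_2 = 10^(16.6/10) = 45.71
  Stage 3: F_3 = 10^(6.64/10) = 4.613, G_3 = 10^(−4.68/10) = 0.3404
Friis cascade:
  F = 1.439 + (2.415 − 1)/309.0 + (4.613 − 1)/1.413×10⁴ = 1.444
NF = 10 log₁₀(1.444) = 1.59 dB

1.59 dB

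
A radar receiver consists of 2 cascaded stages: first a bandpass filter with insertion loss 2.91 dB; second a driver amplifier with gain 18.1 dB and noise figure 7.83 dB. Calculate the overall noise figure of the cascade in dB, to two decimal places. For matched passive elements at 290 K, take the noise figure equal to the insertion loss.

10.74 dB

Convert to linear (a loss of L dB is a gain of −L dB): F_i = 10^(NF_i/10), G_i = 10^(G_i,dB/10)
  Stage 1: F_1 = 10^(2.91/10) = 1.954, G_1 = 10^(−2.91/10) = 0.5117
  Stage 2: F_2 = 10^(7.83/10) = 6.067, G_2 = 10^(18.1/10) = 64.57
Friis cascade:
  F = 1.954 + (6.067 − 1)/0.5117 = 11.86
NF = 10 log₁₀(11.86) = 10.74 dB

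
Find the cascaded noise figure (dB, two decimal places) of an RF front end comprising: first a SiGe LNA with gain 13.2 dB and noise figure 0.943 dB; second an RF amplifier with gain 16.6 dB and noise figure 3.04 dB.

Convert to linear (a loss of L dB is a gain of −L dB): F_i = 10^(NF_i/10), G_i = 10^(G_i,dB/10)
  Stage 1: F_1 = 10^(0.943/10) = 1.243, G_1 = 10^(13.2/10) = 20.89
  Stage 2: F_2 = 10^(3.04/10) = 2.014, G_2 = 10^(16.6/10) = 45.71
Friis cascade:
  F = 1.243 + (2.014 − 1)/20.89 = 1.291
NF = 10 log₁₀(1.291) = 1.11 dB

1.11 dB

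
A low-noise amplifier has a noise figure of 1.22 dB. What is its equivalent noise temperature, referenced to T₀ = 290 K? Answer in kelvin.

F = 10^(1.22/10) = 1.32434
T_e = (F − 1)·T₀ = (1.32434 − 1) × 290 = 94.1 K

94.1 K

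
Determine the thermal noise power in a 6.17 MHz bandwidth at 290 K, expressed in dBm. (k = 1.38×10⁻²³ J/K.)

P_n = kTB = 1.38×10⁻²³ × 290 × 6.17×10⁶ = 2.47×10⁻¹⁴ W
In dBm: 10 log₁₀(2.47×10⁻¹⁴ / 10⁻³) = −106.1 dBm

−106.1 dBm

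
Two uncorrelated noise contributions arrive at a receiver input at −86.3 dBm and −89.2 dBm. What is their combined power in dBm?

Convert to linear, add, convert back:
P₁ = 2.34×10⁻¹² W, P₂ = 1.20×10⁻¹² W
P_tot = 3.55×10⁻¹² W → 10 log₁₀(P_tot / 10⁻³) = −84.5 dBm

−84.5 dBm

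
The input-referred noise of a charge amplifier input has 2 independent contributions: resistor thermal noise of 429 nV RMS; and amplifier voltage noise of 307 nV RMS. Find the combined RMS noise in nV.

Uncorrelated sources add in power (mean-square): V_tot = √(ΣV_i²)
V_tot = √[(4.29×10⁻⁷)² + (3.07×10⁻⁷)²] = 5.28×10⁻⁷ V = 528 nV

528 nV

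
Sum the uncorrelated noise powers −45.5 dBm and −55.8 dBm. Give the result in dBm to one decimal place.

−45.1 dBm

Convert to linear, add, convert back:
P₁ = 2.82×10⁻⁸ W, P₂ = 2.63×10⁻⁹ W
P_tot = 3.08×10⁻⁸ W → 10 log₁₀(P_tot / 10⁻³) = −45.1 dBm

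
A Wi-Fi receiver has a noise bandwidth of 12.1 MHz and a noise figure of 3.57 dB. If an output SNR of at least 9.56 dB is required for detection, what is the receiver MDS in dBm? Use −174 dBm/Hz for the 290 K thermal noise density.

−90.0 dBm

Sensitivity = −174 + 10 log₁₀(B) + NF + SNR_min
= −174 + 70.83 + 3.57 + 9.56
= −90.04 dBm → −90.0 dBm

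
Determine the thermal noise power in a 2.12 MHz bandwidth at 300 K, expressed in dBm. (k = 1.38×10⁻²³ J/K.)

−110.6 dBm

P_n = kTB = 1.38×10⁻²³ × 300 × 2.12×10⁶ = 8.78×10⁻¹⁵ W
In dBm: 10 log₁₀(8.78×10⁻¹⁵ / 10⁻³) = −110.6 dBm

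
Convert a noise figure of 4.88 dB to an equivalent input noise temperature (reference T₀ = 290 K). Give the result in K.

602 K

F = 10^(4.88/10) = 3.0761
T_e = (F − 1)·T₀ = (3.0761 − 1) × 290 = 602 K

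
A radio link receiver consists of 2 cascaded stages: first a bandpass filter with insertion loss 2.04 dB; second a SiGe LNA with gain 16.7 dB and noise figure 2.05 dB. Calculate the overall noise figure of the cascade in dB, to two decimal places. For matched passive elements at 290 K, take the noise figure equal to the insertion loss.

4.09 dB

Convert to linear (a loss of L dB is a gain of −L dB): F_i = 10^(NF_i/10), G_i = 10^(G_i,dB/10)
  Stage 1: F_1 = 10^(2.04/10) = 1.600, G_1 = 10^(−2.04/10) = 0.6252
  Stage 2: F_2 = 10^(2.05/10) = 1.603, G_2 = 10^(16.7/10) = 46.77
Friis cascade:
  F = 1.600 + (1.603 − 1)/0.6252 = 2.564
NF = 10 log₁₀(2.564) = 4.09 dB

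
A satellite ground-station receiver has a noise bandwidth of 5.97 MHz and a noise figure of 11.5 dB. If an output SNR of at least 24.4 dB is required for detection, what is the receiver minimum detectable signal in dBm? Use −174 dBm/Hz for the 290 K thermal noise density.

−70.3 dBm

Sensitivity = −174 + 10 log₁₀(B) + NF + SNR_min
= −174 + 67.76 + 11.5 + 24.4
= −70.34 dBm → −70.3 dBm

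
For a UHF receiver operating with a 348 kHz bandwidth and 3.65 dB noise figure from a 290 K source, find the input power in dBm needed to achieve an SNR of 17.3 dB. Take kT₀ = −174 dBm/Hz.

−97.6 dBm

Sensitivity = −174 + 10 log₁₀(B) + NF + SNR_min
= −174 + 55.42 + 3.65 + 17.3
= −97.63 dBm → −97.6 dBm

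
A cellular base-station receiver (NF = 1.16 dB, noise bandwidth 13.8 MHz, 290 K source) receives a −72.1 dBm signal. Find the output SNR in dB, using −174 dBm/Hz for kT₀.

Noise floor: N = −174 + 10 log₁₀(B) + NF
10 log₁₀(1.38×10⁷) = 71.4 dB
N = −174 + 71.4 + 1.16 = −101.44 dBm
SNR = P_sig − N = −72.1 − (−101.44) = 29.34 dB → 29.3 dB

29.3 dB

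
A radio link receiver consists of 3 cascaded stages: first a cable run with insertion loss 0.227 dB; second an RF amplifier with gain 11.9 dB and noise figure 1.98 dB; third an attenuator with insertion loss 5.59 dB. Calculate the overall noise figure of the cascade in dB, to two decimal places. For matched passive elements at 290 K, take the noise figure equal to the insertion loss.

2.65 dB

Convert to linear (a loss of L dB is a gain of −L dB): F_i = 10^(NF_i/10), G_i = 10^(G_i,dB/10)
  Stage 1: F_1 = 10^(0.227/10) = 1.054, G_1 = 10^(−0.227/10) = 0.9491
  Stage 2: F_2 = 10^(1.98/10) = 1.578, G_2 = 10^(11.9/10) = 15.49
  Stage 3: F_3 = 10^(5.59/10) = 3.622, G_3 = 10^(−5.59/10) = 0.2761
Friis cascade:
  F = 1.054 + (1.578 − 1)/0.9491 + (3.622 − 1)/14.70 = 1.841
NF = 10 log₁₀(1.841) = 2.65 dB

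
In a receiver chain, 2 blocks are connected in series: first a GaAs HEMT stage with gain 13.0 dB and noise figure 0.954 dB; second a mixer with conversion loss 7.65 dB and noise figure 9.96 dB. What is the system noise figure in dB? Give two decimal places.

Convert to linear (a loss of L dB is a gain of −L dB): F_i = 10^(NF_i/10), G_i = 10^(G_i,dB/10)
  Stage 1: F_1 = 10^(0.954/10) = 1.246, G_1 = 10^(13.0/10) = 19.95
  Stage 2: F_2 = 10^(9.96/10) = 9.908, G_2 = 10^(−7.65/10) = 0.1718
Friis cascade:
  F = 1.246 + (9.908 − 1)/19.95 = 1.692
NF = 10 log₁₀(1.692) = 2.28 dB

2.28 dB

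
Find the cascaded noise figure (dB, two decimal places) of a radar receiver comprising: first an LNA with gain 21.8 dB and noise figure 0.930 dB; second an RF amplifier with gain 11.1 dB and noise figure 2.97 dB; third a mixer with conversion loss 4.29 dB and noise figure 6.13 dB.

Convert to linear (a loss of L dB is a gain of −L dB): F_i = 10^(NF_i/10), G_i = 10^(G_i,dB/10)
  Stage 1: F_1 = 10^(0.930/10) = 1.239, G_1 = 10^(21.8/10) = 151.4
  Stage 2: F_2 = 10^(2.97/10) = 1.982, G_2 = 10^(11.1/10) = 12.88
  Stage 3: F_3 = 10^(6.13/10) = 4.102, G_3 = 10^(−4.29/10) = 0.3724
Friis cascade:
  F = 1.239 + (1.982 − 1)/151.4 + (4.102 − 1)/1950 = 1.247
NF = 10 log₁₀(1.247) = 0.96 dB

0.96 dB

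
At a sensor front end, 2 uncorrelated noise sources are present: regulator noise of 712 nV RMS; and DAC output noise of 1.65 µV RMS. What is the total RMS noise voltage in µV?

Uncorrelated sources add in power (mean-square): V_tot = √(ΣV_i²)
V_tot = √[(7.12×10⁻⁷)² + (1.65×10⁻⁶)²] = 1.80×10⁻⁶ V = 1.80 µV

1.80 µV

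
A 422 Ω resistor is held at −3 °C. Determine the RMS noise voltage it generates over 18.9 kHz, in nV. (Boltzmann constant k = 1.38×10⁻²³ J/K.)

345 nV

T = −3 °C + 273.15 = 270.15 K
V_n = √(4kTRB)
4kTRB = 4 × 1.38×10⁻²³ × 270.15 × 4.22×10² × 1.89×10⁴ = 1.19×10⁻¹³ V²
V_n = √(1.19×10⁻¹³) = 3.45×10⁻⁷ V = 345 nV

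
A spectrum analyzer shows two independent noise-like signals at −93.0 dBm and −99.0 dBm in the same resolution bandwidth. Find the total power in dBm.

−92.0 dBm

Convert to linear, add, convert back:
P₁ = 5.01×10⁻¹³ W, P₂ = 1.26×10⁻¹³ W
P_tot = 6.27×10⁻¹³ W → 10 log₁₀(P_tot / 10⁻³) = −92.0 dBm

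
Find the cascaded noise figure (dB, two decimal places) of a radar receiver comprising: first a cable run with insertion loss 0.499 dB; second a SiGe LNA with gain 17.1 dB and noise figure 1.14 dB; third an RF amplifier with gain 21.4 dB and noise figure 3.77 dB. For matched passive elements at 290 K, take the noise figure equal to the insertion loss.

1.73 dB

Convert to linear (a loss of L dB is a gain of −L dB): F_i = 10^(NF_i/10), G_i = 10^(G_i,dB/10)
  Stage 1: F_1 = 10^(0.499/10) = 1.122, G_1 = 10^(−0.499/10) = 0.8915
  Stage 2: F_2 = 10^(1.14/10) = 1.300, G_2 = 10^(17.1/10) = 51.29
  Stage 3: F_3 = 10^(3.77/10) = 2.382, G_3 = 10^(21.4/10) = 138.0
Friis cascade:
  F = 1.122 + (1.300 − 1)/0.8915 + (2.382 − 1)/45.72 = 1.489
NF = 10 log₁₀(1.489) = 1.73 dB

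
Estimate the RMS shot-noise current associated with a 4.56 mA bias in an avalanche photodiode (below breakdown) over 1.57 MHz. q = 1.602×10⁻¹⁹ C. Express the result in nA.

I_n = √(2qI·B)
2qI·B = 2 × 1.602×10⁻¹⁹ × 4.56×10⁻³ × 1.57×10⁶ = 2.29×10⁻¹⁵ A²
I_n = √(2.29×10⁻¹⁵) = 4.79×10⁻⁸ A = 47.9 nA

47.9 nA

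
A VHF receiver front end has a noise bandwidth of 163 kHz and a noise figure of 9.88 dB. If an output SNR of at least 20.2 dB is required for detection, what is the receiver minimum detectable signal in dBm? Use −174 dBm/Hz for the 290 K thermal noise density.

−91.8 dBm

Sensitivity = −174 + 10 log₁₀(B) + NF + SNR_min
= −174 + 52.12 + 9.88 + 20.2
= −91.80 dBm → −91.8 dBm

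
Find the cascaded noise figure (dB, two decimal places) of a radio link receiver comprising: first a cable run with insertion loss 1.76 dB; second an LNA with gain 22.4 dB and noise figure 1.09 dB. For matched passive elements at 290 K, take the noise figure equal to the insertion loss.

2.85 dB

Convert to linear (a loss of L dB is a gain of −L dB): F_i = 10^(NF_i/10), G_i = 10^(G_i,dB/10)
  Stage 1: F_1 = 10^(1.76/10) = 1.500, G_1 = 10^(−1.76/10) = 0.6668
  Stage 2: F_2 = 10^(1.09/10) = 1.285, G_2 = 10^(22.4/10) = 173.8
Friis cascade:
  F = 1.500 + (1.285 − 1)/0.6668 = 1.928
NF = 10 log₁₀(1.928) = 2.85 dB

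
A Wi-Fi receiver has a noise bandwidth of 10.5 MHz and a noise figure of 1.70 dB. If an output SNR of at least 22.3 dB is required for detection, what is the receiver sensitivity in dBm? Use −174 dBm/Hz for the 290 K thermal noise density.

Sensitivity = −174 + 10 log₁₀(B) + NF + SNR_min
= −174 + 70.21 + 1.70 + 22.3
= −79.79 dBm → −79.8 dBm

−79.8 dBm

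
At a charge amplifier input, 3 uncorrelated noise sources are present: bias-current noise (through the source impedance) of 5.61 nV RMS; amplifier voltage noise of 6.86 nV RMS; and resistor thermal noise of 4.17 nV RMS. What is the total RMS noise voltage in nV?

Uncorrelated sources add in power (mean-square): V_tot = √(ΣV_i²)
V_tot = √[(5.61×10⁻⁹)² + (6.86×10⁻⁹)² + (4.17×10⁻⁹)²] = 9.79×10⁻⁹ V = 9.79 nV

9.79 nV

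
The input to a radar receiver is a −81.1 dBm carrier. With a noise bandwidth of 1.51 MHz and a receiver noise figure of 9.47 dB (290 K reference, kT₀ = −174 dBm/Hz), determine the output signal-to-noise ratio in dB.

Noise floor: N = −174 + 10 log₁₀(B) + NF
10 log₁₀(1.51×10⁶) = 61.79 dB
N = −174 + 61.79 + 9.47 = −102.74 dBm
SNR = P_sig − N = −81.1 − (−102.74) = 21.64 dB → 21.6 dB

21.6 dB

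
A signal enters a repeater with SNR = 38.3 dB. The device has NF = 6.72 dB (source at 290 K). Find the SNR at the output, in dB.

By definition F = SNR_in/SNR_out, so in dB: SNR_out = SNR_in − NF
SNR_out = 38.3 − 6.72 = 31.58 dB

31.58 dB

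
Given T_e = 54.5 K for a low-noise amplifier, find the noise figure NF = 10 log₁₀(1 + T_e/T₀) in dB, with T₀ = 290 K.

F = 1 + T_e/T₀ = 1 + 54.5/290 = 1.18793
NF = 10 log₁₀(1.18793) = 0.748 dB

0.748 dB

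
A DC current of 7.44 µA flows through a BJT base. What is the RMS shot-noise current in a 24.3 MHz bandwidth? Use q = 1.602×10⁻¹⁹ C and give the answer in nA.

7.61 nA

I_n = √(2qI·B)
2qI·B = 2 × 1.602×10⁻¹⁹ × 7.44×10⁻⁶ × 2.43×10⁷ = 5.79×10⁻¹⁷ A²
I_n = √(5.79×10⁻¹⁷) = 7.61×10⁻⁹ A = 7.61 nA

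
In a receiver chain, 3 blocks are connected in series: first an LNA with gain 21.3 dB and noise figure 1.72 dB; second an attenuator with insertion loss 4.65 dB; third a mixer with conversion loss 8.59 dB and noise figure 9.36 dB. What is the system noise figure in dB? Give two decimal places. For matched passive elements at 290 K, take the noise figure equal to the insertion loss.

Convert to linear (a loss of L dB is a gain of −L dB): F_i = 10^(NF_i/10), G_i = 10^(G_i,dB/10)
  Stage 1: F_1 = 10^(1.72/10) = 1.486, G_1 = 10^(21.3/10) = 134.9
  Stage 2: F_2 = 10^(4.65/10) = 2.917, G_2 = 10^(−4.65/10) = 0.3428
  Stage 3: F_3 = 10^(9.36/10) = 8.630, G_3 = 10^(−8.59/10) = 0.1384
Friis cascade:
  F = 1.486 + (2.917 − 1)/134.9 + (8.630 − 1)/46.24 = 1.665
NF = 10 log₁₀(1.665) = 2.21 dB

2.21 dB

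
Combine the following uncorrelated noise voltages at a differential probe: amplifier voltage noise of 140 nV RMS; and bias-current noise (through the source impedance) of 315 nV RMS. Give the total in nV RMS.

Uncorrelated sources add in power (mean-square): V_tot = √(ΣV_i²)
V_tot = √[(1.40×10⁻⁷)² + (3.15×10⁻⁷)²] = 3.45×10⁻⁷ V = 345 nV

345 nV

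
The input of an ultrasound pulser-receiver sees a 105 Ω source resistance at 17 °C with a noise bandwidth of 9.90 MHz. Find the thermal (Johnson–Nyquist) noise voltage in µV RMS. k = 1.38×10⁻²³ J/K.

T = 17 °C + 273.15 = 290.15 K
V_n = √(4kTRB)
4kTRB = 4 × 1.38×10⁻²³ × 290.15 × 1.05×10² × 9.90×10⁶ = 1.66×10⁻¹¹ V²
V_n = √(1.66×10⁻¹¹) = 4.08×10⁻⁶ V = 4.08 µV

4.08 µV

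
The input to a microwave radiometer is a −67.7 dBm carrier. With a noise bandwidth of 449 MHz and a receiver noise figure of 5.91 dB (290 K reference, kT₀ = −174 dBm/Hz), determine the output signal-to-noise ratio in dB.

13.9 dB

Noise floor: N = −174 + 10 log₁₀(B) + NF
10 log₁₀(4.49×10⁸) = 86.52 dB
N = −174 + 86.52 + 5.91 = −81.57 dBm
SNR = P_sig − N = −67.7 − (−81.57) = 13.87 dB → 13.9 dB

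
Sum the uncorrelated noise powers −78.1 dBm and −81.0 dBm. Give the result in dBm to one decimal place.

−76.3 dBm

Convert to linear, add, convert back:
P₁ = 1.55×10⁻¹¹ W, P₂ = 7.94×10⁻¹² W
P_tot = 2.34×10⁻¹¹ W → 10 log₁₀(P_tot / 10⁻³) = −76.3 dBm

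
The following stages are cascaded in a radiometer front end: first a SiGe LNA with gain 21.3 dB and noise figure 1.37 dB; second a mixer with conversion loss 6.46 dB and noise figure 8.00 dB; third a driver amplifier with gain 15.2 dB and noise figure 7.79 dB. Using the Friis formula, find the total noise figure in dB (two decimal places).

1.97 dB

Convert to linear (a loss of L dB is a gain of −L dB): F_i = 10^(NF_i/10), G_i = 10^(G_i,dB/10)
  Stage 1: F_1 = 10^(1.37/10) = 1.371, G_1 = 10^(21.3/10) = 134.9
  Stage 2: F_2 = 10^(8.00/10) = 6.310, G_2 = 10^(−6.46/10) = 0.2259
  Stage 3: F_3 = 10^(7.79/10) = 6.012, G_3 = 10^(15.2/10) = 33.11
Friis cascade:
  F = 1.371 + (6.310 − 1)/134.9 + (6.012 − 1)/30.48 = 1.575
NF = 10 log₁₀(1.575) = 1.97 dB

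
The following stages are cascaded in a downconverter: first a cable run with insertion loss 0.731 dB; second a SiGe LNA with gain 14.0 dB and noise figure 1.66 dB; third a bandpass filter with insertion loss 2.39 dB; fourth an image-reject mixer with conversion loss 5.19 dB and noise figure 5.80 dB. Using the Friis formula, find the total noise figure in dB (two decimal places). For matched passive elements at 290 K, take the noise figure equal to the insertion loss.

3.01 dB

Convert to linear (a loss of L dB is a gain of −L dB): F_i = 10^(NF_i/10), G_i = 10^(G_i,dB/10)
  Stage 1: F_1 = 10^(0.731/10) = 1.183, G_1 = 10^(−0.731/10) = 0.8451
  Stage 2: F_2 = 10^(1.66/10) = 1.466, G_2 = 10^(14.0/10) = 25.12
  Stage 3: F_3 = 10^(2.39/10) = 1.734, G_3 = 10^(−2.39/10) = 0.5768
  Stage 4: F_4 = 10^(5.80/10) = 3.802, G_4 = 10^(−5.19/10) = 0.3027
Friis cascade:
  F = 1.183 + (1.466 − 1)/0.8451 + (1.734 − 1)/21.23 + (3.802 − 1)/12.24 = 1.998
NF = 10 log₁₀(1.998) = 3.01 dB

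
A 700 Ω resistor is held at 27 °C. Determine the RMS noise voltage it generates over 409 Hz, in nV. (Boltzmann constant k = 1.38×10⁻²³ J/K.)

T = 27 °C + 273.15 = 300.15 K
V_n = √(4kTRB)
4kTRB = 4 × 1.38×10⁻²³ × 300.15 × 7.00×10² × 4.09×10² = 4.74×10⁻¹⁵ V²
V_n = √(4.74×10⁻¹⁵) = 6.89×10⁻⁸ V = 68.9 nV

68.9 nV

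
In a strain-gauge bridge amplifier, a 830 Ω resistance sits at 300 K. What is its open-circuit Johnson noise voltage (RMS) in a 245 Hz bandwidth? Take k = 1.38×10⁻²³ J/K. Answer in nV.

58.0 nV

V_n = √(4kTRB)
4kTRB = 4 × 1.38×10⁻²³ × 300 × 8.30×10² × 2.45×10² = 3.37×10⁻¹⁵ V²
V_n = √(3.37×10⁻¹⁵) = 5.80×10⁻⁸ V = 58.0 nV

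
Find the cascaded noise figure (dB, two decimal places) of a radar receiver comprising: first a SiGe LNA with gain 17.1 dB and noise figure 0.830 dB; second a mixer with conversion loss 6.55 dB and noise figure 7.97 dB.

Convert to linear (a loss of L dB is a gain of −L dB): F_i = 10^(NF_i/10), G_i = 10^(G_i,dB/10)
  Stage 1: F_1 = 10^(0.830/10) = 1.211, G_1 = 10^(17.1/10) = 51.29
  Stage 2: F_2 = 10^(7.97/10) = 6.266, G_2 = 10^(−6.55/10) = 0.2213
Friis cascade:
  F = 1.211 + (6.266 − 1)/51.29 = 1.313
NF = 10 log₁₀(1.313) = 1.18 dB

1.18 dB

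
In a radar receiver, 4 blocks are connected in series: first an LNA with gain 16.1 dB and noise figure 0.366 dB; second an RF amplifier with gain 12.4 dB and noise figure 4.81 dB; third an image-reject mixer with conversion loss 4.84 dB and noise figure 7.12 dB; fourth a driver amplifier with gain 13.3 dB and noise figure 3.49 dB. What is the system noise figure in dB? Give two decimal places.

Convert to linear (a loss of L dB is a gain of −L dB): F_i = 10^(NF_i/10), G_i = 10^(G_i,dB/10)
  Stage 1: F_1 = 10^(0.366/10) = 1.088, G_1 = 10^(16.1/10) = 40.74
  Stage 2: F_2 = 10^(4.81/10) = 3.027, G_2 = 10^(12.4/10) = 17.38
  Stage 3: F_3 = 10^(7.12/10) = 5.152, G_3 = 10^(−4.84/10) = 0.3281
  Stage 4: F_4 = 10^(3.49/10) = 2.234, G_4 = 10^(13.3/10) = 21.38
Friis cascade:
  F = 1.088 + (3.027 − 1)/40.74 + (5.152 − 1)/707.9 + (2.234 − 1)/232.3 = 1.149
NF = 10 log₁₀(1.149) = 0.60 dB

0.60 dB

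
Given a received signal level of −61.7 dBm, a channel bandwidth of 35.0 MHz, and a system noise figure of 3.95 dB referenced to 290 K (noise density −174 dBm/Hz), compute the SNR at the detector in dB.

32.9 dB

Noise floor: N = −174 + 10 log₁₀(B) + NF
10 log₁₀(3.50×10⁷) = 75.44 dB
N = −174 + 75.44 + 3.95 = −94.61 dBm
SNR = P_sig − N = −61.7 − (−94.61) = 32.91 dB → 32.9 dB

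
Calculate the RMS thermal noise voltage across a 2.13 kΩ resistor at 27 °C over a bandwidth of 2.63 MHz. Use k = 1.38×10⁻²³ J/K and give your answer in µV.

T = 27 °C + 273.15 = 300.15 K
V_n = √(4kTRB)
4kTRB = 4 × 1.38×10⁻²³ × 300.15 × 2.13×10³ × 2.63×10⁶ = 9.28×10⁻¹¹ V²
V_n = √(9.28×10⁻¹¹) = 9.63×10⁻⁶ V = 9.63 µV

9.63 µV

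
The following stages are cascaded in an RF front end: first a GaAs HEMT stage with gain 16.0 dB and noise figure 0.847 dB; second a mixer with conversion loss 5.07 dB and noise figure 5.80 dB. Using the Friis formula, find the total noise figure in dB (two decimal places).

1.09 dB

Convert to linear (a loss of L dB is a gain of −L dB): F_i = 10^(NF_i/10), G_i = 10^(G_i,dB/10)
  Stage 1: F_1 = 10^(0.847/10) = 1.215, G_1 = 10^(16.0/10) = 39.81
  Stage 2: F_2 = 10^(5.80/10) = 3.802, G_2 = 10^(−5.07/10) = 0.3112
Friis cascade:
  F = 1.215 + (3.802 − 1)/39.81 = 1.286
NF = 10 log₁₀(1.286) = 1.09 dB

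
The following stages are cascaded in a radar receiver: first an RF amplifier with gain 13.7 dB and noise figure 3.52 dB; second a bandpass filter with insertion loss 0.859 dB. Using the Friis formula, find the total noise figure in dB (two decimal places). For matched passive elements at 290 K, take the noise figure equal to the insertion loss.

Convert to linear (a loss of L dB is a gain of −L dB): F_i = 10^(NF_i/10), G_i = 10^(G_i,dB/10)
  Stage 1: F_1 = 10^(3.52/10) = 2.249, G_1 = 10^(13.7/10) = 23.44
  Stage 2: F_2 = 10^(0.859/10) = 1.219, G_2 = 10^(−0.859/10) = 0.8205
Friis cascade:
  F = 2.249 + (1.219 − 1)/23.44 = 2.258
NF = 10 log₁₀(2.258) = 3.54 dB

3.54 dB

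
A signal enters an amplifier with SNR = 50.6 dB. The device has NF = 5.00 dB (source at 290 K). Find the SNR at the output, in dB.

By definition F = SNR_in/SNR_out, so in dB: SNR_out = SNR_in − NF
SNR_out = 50.6 − 5.00 = 45.60 dB

45.60 dB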